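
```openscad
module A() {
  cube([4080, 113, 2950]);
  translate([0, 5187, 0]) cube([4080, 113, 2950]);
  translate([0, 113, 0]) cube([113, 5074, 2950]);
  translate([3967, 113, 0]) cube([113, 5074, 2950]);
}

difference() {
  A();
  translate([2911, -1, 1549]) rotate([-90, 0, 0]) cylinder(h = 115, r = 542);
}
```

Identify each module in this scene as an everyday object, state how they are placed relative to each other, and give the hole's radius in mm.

A is a house frame. The house frame has a circular hole through its front wall. The hole's radius is 542 mm.

The subtracted cylinder has r = 542 mm.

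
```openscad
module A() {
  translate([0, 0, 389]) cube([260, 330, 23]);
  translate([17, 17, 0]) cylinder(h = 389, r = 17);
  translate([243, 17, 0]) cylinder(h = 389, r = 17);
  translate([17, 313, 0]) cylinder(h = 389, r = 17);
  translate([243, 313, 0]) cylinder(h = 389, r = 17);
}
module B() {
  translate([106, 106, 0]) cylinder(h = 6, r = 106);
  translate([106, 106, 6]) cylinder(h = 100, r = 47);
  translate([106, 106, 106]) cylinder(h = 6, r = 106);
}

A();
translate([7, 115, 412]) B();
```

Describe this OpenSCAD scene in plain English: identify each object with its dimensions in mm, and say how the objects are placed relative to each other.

A is a simple wooden stool: a rectangular seat 260 mm (x) by 330 mm (y), 23 mm thick, top face at z = 412 mm, on four round legs, each 34 mm in diameter. The legs rest on z = 0, each leg's axis is inset half a diameter from the nearest pair of seat edges (so the leg's bounding box is flush with the corner).

B is a spool: two coaxial disc flanges of radius 106 mm and thickness 6 mm, joined by a core cylinder of radius 47 mm and height 100 mm. The lower flange rests on z = 0 and the three cylinders share a vertical axis.

The spool is on top of the stool.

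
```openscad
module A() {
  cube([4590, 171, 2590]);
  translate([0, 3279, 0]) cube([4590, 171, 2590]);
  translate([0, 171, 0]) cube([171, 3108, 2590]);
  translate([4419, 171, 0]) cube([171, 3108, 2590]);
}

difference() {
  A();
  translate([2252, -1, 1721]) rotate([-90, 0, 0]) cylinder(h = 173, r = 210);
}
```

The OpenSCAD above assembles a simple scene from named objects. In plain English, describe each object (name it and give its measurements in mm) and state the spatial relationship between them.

A is the wall frame of a small rectangular building: four walls, each 2590 mm tall and 171 mm thick, enclosing a footprint 4590 mm (x) by 3450 mm (y) outside-to-outside, with no floor or roof. The front and back walls (the −y and +y sides) span the full width; the two side walls fit between them.

The house frame has a circular hole of radius 210 mm through its front wall, centred at (x = 2252, z = 1721).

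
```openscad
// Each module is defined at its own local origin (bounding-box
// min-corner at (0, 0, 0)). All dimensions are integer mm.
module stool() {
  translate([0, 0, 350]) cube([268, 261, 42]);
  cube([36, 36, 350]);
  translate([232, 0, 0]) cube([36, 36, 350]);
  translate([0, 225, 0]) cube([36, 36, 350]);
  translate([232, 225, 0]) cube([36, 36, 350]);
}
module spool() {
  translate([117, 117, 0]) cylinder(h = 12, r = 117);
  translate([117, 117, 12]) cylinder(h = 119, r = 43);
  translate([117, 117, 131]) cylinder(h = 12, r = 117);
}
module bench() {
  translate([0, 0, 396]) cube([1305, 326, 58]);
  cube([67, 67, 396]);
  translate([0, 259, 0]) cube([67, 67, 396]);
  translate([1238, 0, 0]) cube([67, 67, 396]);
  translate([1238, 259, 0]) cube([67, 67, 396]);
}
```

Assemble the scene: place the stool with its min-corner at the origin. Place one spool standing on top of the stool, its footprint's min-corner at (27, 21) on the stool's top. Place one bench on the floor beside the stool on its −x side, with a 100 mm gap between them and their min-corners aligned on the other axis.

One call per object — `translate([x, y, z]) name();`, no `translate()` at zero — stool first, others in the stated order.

stool();
translate([27, 21, 392]) spool();
translate([-1405, 0, 0]) bench();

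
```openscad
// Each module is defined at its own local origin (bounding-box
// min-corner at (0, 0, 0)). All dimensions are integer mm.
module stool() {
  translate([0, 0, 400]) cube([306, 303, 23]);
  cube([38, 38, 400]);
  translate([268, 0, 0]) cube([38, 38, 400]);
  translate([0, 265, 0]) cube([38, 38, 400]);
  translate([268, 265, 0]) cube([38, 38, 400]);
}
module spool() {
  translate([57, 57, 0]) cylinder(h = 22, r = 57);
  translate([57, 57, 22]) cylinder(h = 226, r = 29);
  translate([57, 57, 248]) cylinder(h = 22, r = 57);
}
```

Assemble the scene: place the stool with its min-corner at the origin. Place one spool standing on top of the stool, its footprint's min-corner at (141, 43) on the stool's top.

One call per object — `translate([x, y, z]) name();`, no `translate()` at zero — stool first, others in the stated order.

stool();
translate([141, 43, 423]) spool();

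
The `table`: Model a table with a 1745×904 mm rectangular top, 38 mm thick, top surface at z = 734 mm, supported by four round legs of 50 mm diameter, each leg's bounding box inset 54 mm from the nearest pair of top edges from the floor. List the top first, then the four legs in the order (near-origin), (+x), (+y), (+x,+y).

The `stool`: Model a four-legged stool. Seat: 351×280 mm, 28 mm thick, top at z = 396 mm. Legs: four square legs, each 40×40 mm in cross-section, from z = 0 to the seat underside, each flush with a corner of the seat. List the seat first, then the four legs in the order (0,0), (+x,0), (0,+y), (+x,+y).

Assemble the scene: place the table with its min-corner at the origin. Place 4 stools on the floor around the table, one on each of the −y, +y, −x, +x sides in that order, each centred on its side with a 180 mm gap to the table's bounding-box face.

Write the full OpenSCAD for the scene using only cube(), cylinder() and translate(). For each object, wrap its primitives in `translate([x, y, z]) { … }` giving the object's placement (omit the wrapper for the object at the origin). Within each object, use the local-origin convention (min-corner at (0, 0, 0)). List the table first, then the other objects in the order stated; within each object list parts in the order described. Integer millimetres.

translate([0, 0, 696]) cube([1745, 904, 38]);
translate([79, 79, 0]) cylinder(h = 696, r = 25);
translate([1666, 79, 0]) cylinder(h = 696, r = 25);
translate([79, 825, 0]) cylinder(h = 696, r = 25);
translate([1666, 825, 0]) cylinder(h = 696, r = 25);
translate([697, -460, 0]) {
  translate([0, 0, 368]) cube([351, 280, 28]);
  cube([40, 40, 368]);
  translate([311, 0, 0]) cube([40, 40, 368]);
  translate([0, 240, 0]) cube([40, 40, 368]);
  translate([311, 240, 0]) cube([40, 40, 368]);
}
translate([697, 1084, 0]) {
  translate([0, 0, 368]) cube([351, 280, 28]);
  cube([40, 40, 368]);
  translate([311, 0, 0]) cube([40, 40, 368]);
  translate([0, 240, 0]) cube([40, 40, 368]);
  translate([311, 240, 0]) cube([40, 40, 368]);
}
translate([-531, 312, 0]) {
  translate([0, 0, 368]) cube([351, 280, 28]);
  cube([40, 40, 368]);
  translate([311, 0, 0]) cube([40, 40, 368]);
  translate([0, 240, 0]) cube([40, 40, 368]);
  translate([311, 240, 0]) cube([40, 40, 368]);
}
translate([1925, 312, 0]) {
  translate([0, 0, 368]) cube([351, 280, 28]);
  cube([40, 40, 368]);
  translate([311, 0, 0]) cube([40, 40, 368]);
  translate([0, 240, 0]) cube([40, 40, 368]);
  translate([311, 240, 0]) cube([40, 40, 368]);
}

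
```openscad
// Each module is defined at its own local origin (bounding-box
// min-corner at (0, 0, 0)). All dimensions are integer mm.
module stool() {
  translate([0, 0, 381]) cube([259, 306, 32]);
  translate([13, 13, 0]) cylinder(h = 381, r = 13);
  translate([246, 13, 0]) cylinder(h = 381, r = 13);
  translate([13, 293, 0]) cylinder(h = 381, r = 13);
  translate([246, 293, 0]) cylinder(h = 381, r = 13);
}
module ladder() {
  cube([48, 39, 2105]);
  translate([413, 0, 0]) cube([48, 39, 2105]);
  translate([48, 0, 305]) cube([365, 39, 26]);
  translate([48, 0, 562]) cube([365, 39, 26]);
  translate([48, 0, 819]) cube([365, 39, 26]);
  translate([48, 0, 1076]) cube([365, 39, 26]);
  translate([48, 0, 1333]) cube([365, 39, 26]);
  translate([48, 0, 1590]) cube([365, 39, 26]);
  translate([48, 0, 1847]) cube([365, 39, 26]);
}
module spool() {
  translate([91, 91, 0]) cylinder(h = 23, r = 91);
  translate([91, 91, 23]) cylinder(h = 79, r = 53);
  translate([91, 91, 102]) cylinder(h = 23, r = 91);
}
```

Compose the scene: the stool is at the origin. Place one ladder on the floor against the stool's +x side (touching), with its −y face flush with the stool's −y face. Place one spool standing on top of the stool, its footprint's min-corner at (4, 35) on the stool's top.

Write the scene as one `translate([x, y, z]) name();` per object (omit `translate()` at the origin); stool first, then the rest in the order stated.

stool();
translate([259, 0, 0]) ladder();
translate([4, 35, 413]) spool();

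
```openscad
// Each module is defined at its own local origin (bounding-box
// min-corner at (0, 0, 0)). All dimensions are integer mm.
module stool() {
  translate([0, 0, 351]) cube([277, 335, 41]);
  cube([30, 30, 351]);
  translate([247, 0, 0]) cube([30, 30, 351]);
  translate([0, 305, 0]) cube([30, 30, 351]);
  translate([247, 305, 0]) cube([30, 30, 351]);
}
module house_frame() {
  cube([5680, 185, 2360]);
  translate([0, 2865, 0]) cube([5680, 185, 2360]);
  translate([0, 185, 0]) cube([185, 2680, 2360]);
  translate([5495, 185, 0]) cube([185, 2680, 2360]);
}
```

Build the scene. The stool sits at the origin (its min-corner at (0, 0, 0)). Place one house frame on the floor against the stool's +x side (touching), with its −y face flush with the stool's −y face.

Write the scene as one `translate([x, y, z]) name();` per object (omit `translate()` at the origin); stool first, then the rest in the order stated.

stool();
translate([277, 0, 0]) house_frame();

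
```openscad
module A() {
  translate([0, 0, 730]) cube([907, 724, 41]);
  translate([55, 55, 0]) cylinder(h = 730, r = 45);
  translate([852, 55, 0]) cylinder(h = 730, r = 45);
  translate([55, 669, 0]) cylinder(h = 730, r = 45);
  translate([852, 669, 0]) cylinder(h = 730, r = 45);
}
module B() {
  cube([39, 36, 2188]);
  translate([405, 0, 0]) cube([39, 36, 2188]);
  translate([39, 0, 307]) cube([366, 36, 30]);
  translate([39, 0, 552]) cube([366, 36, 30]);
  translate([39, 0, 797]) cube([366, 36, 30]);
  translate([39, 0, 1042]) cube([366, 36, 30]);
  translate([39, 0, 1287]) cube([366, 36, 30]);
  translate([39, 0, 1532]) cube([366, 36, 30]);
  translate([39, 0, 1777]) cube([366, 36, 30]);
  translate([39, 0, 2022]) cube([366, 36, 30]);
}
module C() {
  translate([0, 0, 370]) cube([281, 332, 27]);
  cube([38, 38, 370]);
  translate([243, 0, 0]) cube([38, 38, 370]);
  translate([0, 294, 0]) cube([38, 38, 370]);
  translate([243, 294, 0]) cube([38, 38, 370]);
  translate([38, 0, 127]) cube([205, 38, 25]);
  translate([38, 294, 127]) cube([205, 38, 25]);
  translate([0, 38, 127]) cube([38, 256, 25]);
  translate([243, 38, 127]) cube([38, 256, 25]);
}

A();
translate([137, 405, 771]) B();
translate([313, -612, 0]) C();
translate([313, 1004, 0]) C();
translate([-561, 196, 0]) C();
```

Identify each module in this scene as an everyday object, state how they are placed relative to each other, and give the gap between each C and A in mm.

A is a table. B is a ladder. C is a stool. The ladder is on top of the table. Three stools sit around the table at the −y, +y, −x sides. The gap between each stool and the table is 280 mm.

Each stool's nearest face is 280 mm from the table's bounding box.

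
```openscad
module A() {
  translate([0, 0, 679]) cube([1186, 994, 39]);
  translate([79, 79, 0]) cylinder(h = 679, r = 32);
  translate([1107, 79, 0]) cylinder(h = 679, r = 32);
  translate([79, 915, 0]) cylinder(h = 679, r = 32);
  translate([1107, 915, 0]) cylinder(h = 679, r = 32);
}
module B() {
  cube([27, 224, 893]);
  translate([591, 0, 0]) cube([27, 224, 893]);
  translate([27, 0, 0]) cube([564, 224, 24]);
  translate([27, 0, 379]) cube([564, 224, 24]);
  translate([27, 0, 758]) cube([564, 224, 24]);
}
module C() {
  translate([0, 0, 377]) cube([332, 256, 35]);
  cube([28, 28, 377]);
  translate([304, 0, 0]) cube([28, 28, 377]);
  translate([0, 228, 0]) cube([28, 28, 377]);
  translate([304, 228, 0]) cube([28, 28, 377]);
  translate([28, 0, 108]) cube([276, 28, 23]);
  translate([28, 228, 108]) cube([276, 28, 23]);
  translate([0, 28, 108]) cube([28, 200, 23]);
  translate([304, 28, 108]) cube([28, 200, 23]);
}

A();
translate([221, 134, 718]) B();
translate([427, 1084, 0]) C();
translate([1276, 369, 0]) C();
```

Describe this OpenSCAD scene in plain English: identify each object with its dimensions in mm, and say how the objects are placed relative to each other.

A is a rectangular dining table. The top is 1186×994×39 mm with its upper surface at z = 718 mm. It stands on four round legs of 64 mm diameter, each leg's bounding box inset 47 mm from the nearest pair of top edges, running from the floor to the underside of the top.

B is a bookshelf 618 mm wide overall, 224 mm deep and 893 mm tall. The two sides are 27 mm thick vertical panels. 3 horizontal shelves of 24 mm thickness span between the inner faces of the sides; the lowest shelf sits on the floor and shelves are stacked with a clear vertical gap of 355 mm between each pair.

C is a simple wooden stool: a rectangular seat 332 mm (x) by 256 mm (y), 35 mm thick, top face at z = 412 mm, on four square legs, each 28×28 mm in cross-section. The legs rest on z = 0, each flush with a corner of the seat. Four stretchers, 28 mm wide and 23 mm tall, connect adjacent legs with their undersides at z = 108 mm, each running between the inner faces of the legs it joins and aligned with the legs' outer faces on the other axis.

The bookshelf is on top of the table. Two stools sit around the table at the +y, +x sides.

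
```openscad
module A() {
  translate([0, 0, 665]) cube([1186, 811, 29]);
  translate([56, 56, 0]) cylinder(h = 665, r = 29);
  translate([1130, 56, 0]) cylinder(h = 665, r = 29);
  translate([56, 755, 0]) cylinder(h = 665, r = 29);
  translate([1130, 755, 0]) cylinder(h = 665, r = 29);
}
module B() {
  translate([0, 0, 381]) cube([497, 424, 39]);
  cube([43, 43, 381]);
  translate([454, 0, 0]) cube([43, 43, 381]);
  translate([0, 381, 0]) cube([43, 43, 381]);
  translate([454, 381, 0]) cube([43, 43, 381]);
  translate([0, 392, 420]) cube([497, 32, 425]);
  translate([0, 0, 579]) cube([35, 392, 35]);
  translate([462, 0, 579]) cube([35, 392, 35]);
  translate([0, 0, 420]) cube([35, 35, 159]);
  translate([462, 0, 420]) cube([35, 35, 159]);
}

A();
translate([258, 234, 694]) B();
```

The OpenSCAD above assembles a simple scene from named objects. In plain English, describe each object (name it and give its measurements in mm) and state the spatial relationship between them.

A is a table: top 1186 mm (x) × 811 mm (y), 29 mm thick, upper face at z = 694 mm, on four round legs of 58 mm diameter, each leg's bounding box inset 27 mm from the nearest pair of top edges, running from z = 0 to the bottom of the top.

B is a chair. The seat is a 497×424×39 mm slab with its top at z = 420 mm, on four 43×43 mm corner legs (flush with the seat edges, standing on z = 0). A flat backrest 32 mm thick, 425 mm tall, spans the full seat width and rises from the seat top along its +y edge, rear face flush with the rear of the seat. Two armrests of 35×35 mm section run along each side from the seat's front edge to the front of the backrest, top faces 194 mm above the seat top and outer faces flush with the seat's x-edges; a 35×35 mm post under the front of each armrest stands on the seat at the front corner.

The chair is on top of the table.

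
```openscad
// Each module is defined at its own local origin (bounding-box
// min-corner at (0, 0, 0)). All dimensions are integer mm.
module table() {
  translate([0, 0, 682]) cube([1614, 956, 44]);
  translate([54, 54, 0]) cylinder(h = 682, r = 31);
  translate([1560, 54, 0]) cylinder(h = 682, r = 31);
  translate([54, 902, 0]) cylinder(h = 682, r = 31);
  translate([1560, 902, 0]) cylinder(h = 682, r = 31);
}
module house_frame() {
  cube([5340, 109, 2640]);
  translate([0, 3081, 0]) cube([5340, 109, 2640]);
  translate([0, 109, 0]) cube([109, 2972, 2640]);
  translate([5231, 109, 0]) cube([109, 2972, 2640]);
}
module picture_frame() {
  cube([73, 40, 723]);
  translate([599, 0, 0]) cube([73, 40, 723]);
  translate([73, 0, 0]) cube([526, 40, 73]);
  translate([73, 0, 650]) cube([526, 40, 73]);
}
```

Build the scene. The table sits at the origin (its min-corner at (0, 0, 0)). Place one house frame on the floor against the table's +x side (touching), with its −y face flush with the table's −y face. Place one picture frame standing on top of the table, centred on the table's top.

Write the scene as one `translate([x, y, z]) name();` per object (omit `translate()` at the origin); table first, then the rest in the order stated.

table();
translate([1614, 0, 0]) house_frame();
translate([471, 458, 726]) picture_frame();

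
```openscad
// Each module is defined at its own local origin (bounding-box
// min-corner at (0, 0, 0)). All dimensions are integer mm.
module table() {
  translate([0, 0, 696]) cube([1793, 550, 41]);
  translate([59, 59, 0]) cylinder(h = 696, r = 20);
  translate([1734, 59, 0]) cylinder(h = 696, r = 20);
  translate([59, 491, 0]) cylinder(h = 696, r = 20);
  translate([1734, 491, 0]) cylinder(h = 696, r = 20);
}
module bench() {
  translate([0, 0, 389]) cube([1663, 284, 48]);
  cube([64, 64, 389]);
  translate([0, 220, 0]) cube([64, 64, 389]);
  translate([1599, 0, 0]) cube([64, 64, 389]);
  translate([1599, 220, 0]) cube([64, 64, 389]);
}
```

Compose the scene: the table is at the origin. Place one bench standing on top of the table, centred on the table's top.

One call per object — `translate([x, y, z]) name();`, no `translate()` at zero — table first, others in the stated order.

table();
translate([65, 133, 737]) bench();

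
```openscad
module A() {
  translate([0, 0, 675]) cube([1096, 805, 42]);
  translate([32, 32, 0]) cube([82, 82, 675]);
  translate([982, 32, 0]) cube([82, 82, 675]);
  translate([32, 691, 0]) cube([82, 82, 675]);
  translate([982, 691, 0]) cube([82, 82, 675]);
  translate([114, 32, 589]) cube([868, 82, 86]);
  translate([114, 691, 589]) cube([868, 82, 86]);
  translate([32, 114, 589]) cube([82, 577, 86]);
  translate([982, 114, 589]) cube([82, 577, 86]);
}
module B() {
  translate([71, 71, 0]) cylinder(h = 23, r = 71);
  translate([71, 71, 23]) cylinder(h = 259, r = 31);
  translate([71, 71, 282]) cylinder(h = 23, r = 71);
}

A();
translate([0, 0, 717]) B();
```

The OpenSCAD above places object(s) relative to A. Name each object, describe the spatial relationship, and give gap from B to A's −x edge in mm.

The spool's min-x is at 0; the table's min-x is 0; gap = 0 mm.

A is a table. B is a spool. The spool is on top of the table. The gap from the spool to the table's −x edge is 0 mm.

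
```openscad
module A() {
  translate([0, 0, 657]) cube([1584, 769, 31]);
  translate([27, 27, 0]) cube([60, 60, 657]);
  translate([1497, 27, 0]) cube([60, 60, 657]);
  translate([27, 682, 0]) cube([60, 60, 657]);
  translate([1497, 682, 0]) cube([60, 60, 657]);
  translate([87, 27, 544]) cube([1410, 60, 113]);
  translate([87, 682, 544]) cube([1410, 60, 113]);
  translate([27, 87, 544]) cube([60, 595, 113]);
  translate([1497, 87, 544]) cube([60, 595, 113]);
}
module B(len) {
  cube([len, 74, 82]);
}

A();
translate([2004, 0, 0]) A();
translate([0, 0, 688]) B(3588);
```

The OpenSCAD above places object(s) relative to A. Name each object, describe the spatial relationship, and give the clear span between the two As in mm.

A is a table. B is a beam. A beam spans the tops of two tables. The clear span between the two tables is 420 mm.

Second table starts at x = 2004; first ends at x = 1584; clear span = 2004 − 1584 = 420 mm.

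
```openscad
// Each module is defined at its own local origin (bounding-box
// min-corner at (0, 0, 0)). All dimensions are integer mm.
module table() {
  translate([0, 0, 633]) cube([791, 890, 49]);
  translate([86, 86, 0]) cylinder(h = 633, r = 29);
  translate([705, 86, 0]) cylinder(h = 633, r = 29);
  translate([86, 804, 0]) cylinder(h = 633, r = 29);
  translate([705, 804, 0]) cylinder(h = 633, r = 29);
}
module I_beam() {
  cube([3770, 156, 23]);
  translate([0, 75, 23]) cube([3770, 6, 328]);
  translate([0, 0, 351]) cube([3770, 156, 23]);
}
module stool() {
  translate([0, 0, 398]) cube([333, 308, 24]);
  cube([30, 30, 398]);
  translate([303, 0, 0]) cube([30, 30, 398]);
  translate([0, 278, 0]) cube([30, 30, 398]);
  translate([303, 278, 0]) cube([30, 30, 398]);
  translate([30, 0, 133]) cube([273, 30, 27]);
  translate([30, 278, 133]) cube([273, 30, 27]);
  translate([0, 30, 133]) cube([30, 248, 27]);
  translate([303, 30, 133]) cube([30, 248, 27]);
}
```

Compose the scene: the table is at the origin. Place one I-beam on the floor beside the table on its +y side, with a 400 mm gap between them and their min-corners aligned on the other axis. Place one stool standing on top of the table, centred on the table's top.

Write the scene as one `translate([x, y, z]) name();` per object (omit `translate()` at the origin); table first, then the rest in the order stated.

table();
translate([0, 1290, 0]) I_beam();
translate([229, 291, 682]) stool();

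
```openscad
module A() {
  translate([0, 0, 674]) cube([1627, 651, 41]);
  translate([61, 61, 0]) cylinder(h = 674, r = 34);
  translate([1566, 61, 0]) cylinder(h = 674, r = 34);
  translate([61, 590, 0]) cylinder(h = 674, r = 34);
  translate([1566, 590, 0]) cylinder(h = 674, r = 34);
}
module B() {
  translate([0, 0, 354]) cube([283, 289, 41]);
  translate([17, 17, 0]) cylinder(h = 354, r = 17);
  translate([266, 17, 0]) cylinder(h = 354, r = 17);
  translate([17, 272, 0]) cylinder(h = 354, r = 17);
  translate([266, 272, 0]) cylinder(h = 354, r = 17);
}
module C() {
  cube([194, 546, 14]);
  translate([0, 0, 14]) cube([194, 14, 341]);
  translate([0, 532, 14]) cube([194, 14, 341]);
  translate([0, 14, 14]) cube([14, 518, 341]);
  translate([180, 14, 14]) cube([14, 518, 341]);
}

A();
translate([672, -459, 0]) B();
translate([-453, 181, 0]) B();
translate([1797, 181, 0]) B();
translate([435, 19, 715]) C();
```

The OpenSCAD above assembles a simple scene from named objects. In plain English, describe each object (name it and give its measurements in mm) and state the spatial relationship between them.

A is a table: top 1627 mm (x) × 651 mm (y), 41 mm thick, upper face at z = 715 mm, on four round legs of 68 mm diameter, each leg's bounding box inset 27 mm from the nearest pair of top edges, running from z = 0 to the bottom of the top.

B is a four-legged stool. The seat is 283×289 mm, 41 mm thick, top at z = 395 mm. It stands on four round legs, each 34 mm in diameter, from z = 0 to the seat underside, each leg's axis is inset half a diameter from the nearest pair of seat edges (so the leg's bounding box is flush with the corner).

C is an open-topped rectangular box: outside dimensions 194×546×355 mm, with a uniform wall and base thickness of 14 mm. The base is a full 194×546 slab on the floor; four walls sit on top of the base. The front and back walls (the −y and +y sides) span the full width; the two side walls fit between them.

Three stools sit around the table at the −y, −x, +x sides. The open box is on top of the table.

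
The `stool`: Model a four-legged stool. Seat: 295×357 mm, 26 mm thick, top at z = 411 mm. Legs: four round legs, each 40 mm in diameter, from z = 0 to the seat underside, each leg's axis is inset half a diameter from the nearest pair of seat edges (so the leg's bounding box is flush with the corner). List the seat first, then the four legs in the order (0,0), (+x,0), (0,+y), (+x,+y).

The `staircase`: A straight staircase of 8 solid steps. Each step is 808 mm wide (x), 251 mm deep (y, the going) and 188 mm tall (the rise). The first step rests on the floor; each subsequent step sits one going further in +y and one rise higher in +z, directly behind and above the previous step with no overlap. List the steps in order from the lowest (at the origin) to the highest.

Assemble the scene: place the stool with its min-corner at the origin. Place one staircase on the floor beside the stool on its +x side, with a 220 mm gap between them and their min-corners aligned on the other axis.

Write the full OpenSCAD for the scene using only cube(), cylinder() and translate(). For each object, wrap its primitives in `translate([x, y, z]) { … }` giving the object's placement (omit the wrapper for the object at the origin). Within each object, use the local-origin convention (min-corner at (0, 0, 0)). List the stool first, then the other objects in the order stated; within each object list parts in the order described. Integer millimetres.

translate([0, 0, 385]) cube([295, 357, 26]);
translate([20, 20, 0]) cylinder(h = 385, r = 20);
translate([275, 20, 0]) cylinder(h = 385, r = 20);
translate([20, 337, 0]) cylinder(h = 385, r = 20);
translate([275, 337, 0]) cylinder(h = 385, r = 20);
translate([515, 0, 0]) {
  cube([808, 251, 188]);
  translate([0, 251, 188]) cube([808, 251, 188]);
  translate([0, 502, 376]) cube([808, 251, 188]);
  translate([0, 753, 564]) cube([808, 251, 188]);
  translate([0, 1004, 752]) cube([808, 251, 188]);
  translate([0, 1255, 940]) cube([808, 251, 188]);
  translate([0, 1506, 1128]) cube([808, 251, 188]);
  translate([0, 1757, 1316]) cube([808, 251, 188]);
}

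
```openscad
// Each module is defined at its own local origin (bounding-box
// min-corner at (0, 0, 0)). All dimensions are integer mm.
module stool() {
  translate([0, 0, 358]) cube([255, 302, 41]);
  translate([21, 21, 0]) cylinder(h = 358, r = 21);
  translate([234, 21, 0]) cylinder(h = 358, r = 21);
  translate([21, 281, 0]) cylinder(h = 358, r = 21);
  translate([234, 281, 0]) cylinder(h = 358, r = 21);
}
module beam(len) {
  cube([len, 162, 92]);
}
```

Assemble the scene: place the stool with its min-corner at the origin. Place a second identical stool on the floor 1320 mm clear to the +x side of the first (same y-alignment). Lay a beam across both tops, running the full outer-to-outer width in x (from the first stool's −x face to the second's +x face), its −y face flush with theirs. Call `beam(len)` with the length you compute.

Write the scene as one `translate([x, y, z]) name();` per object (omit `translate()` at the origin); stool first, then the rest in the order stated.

stool();
translate([1575, 0, 0]) stool();
translate([0, 0, 399]) beam(1830);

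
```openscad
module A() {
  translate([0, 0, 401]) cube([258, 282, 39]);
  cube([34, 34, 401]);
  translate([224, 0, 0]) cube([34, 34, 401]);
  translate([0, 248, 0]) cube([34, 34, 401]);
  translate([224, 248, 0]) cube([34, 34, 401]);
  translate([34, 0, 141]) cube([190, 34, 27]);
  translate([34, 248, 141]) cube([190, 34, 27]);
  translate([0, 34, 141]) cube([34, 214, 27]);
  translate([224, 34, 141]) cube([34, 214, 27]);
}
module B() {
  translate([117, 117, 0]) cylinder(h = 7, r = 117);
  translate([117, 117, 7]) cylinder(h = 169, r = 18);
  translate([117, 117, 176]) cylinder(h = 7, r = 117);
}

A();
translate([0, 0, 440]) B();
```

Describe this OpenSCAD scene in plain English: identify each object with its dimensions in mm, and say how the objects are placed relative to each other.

A is a four-legged stool. The seat is 258×282 mm, 39 mm thick, top at z = 440 mm. It stands on four square legs, each 34×34 mm in cross-section, from z = 0 to the seat underside, each flush with a corner of the seat. Four stretchers, 34 mm wide and 27 mm tall, connect adjacent legs with their undersides at z = 141 mm, each running between the inner faces of the legs it joins and aligned with the legs' outer faces on the other axis.

B is a spool: two coaxial disc flanges of radius 117 mm and thickness 7 mm, joined by a core cylinder of radius 18 mm and height 169 mm. The lower flange rests on z = 0 and the three cylinders share a vertical axis.

The spool is on top of the stool.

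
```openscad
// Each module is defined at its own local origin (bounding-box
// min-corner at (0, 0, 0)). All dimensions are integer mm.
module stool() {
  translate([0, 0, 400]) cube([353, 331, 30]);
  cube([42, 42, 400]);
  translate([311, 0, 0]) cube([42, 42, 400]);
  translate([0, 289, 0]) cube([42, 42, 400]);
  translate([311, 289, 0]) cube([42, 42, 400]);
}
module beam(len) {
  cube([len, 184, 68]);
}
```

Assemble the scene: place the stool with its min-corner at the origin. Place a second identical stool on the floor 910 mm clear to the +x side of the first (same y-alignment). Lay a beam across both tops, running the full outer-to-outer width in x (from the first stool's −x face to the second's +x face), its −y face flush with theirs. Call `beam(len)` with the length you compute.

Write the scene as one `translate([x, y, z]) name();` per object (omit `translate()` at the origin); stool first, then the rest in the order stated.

stool();
translate([1263, 0, 0]) stool();
translate([0, 0, 430]) beam(1616);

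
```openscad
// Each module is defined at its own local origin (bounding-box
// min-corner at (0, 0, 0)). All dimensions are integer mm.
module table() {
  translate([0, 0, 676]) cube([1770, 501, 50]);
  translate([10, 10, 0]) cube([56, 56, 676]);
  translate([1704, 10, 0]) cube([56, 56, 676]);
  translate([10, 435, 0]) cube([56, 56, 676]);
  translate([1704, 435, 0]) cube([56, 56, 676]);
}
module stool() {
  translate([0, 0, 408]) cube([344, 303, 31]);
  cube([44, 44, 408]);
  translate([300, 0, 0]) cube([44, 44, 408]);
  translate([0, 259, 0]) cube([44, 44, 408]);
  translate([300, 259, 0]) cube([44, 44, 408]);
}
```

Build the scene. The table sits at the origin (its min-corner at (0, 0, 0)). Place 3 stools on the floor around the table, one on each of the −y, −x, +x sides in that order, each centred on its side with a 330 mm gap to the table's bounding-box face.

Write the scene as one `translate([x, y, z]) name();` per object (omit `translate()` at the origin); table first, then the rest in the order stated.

table();
translate([713, -633, 0]) stool();
translate([-674, 99, 0]) stool();
translate([2100, 99, 0]) stool();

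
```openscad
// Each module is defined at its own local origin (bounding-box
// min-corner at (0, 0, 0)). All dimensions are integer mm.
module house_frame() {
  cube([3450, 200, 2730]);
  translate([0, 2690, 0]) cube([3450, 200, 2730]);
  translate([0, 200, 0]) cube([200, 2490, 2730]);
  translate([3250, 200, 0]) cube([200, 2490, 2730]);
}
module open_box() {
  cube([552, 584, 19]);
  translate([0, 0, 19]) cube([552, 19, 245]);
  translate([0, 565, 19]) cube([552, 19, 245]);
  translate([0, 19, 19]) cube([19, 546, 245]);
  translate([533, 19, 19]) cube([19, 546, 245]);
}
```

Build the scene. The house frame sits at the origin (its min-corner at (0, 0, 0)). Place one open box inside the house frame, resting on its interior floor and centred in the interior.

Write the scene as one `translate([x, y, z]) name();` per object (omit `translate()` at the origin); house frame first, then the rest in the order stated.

house_frame();
translate([1449, 1153, 0]) open_box();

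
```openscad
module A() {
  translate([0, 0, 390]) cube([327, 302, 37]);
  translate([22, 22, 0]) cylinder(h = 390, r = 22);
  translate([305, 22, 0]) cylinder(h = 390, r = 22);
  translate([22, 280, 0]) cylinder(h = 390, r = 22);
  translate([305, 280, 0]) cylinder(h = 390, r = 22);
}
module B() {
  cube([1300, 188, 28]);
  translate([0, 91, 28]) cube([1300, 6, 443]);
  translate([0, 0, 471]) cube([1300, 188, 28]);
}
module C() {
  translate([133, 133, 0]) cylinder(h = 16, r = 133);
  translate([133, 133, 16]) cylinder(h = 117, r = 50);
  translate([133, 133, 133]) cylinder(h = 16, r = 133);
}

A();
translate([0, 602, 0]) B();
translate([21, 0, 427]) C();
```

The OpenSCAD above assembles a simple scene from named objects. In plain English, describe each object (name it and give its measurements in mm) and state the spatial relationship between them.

A is a simple wooden stool: a rectangular seat 327 mm (x) by 302 mm (y), 37 mm thick, top face at z = 427 mm, on four round legs, each 44 mm in diameter. The legs rest on z = 0, each leg's axis is inset half a diameter from the nearest pair of seat edges (so the leg's bounding box is flush with the corner).

B is an I-beam lying along x, 1300 mm long. Overall section height 499 mm. Two flanges 188 mm wide (y) and 28 mm thick, one on the floor and one at the top; a web 6 mm thick runs between them, centred on the flange width.

C is a spool: two coaxial disc flanges of radius 133 mm and thickness 16 mm, joined by a core cylinder of radius 50 mm and height 117 mm. The lower flange rests on z = 0 and the three cylinders share a vertical axis.

The I-beam is on the floor beside the stool on its +y side. The spool is on top of the stool.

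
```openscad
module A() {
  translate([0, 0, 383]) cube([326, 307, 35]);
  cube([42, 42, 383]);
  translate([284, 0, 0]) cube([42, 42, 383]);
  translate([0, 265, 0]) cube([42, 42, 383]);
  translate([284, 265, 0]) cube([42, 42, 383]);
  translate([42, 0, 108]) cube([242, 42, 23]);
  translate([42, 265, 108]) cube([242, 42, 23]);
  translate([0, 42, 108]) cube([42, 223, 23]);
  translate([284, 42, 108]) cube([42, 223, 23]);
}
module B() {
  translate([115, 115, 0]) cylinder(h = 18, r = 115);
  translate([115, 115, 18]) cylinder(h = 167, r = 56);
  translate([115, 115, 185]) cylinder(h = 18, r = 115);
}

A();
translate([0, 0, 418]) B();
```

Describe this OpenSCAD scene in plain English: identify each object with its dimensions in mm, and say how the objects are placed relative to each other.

A is a simple wooden stool: a rectangular seat 326 mm (x) by 307 mm (y), 35 mm thick, top face at z = 418 mm, on four square legs, each 42×42 mm in cross-section. The legs rest on z = 0, each flush with a corner of the seat. Four stretchers, 42 mm wide and 23 mm tall, connect adjacent legs with their undersides at z = 108 mm, each running between the inner faces of the legs it joins and aligned with the legs' outer faces on the other axis.

B is a spool: two coaxial disc flanges of radius 115 mm and thickness 18 mm, joined by a core cylinder of radius 56 mm and height 167 mm. The lower flange rests on z = 0 and the three cylinders share a vertical axis.

The spool is on top of the stool.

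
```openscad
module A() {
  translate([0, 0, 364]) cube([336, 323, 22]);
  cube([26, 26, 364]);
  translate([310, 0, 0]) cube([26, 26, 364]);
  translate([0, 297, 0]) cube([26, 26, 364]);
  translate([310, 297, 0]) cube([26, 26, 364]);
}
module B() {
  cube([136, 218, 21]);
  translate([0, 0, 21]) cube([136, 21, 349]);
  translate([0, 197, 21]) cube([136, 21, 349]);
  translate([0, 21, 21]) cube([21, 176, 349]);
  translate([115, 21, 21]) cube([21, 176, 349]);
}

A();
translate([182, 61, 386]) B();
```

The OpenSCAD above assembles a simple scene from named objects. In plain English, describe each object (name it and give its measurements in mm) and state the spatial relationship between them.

A is a four-legged stool. The seat is 336×323 mm, 22 mm thick, top at z = 386 mm. It stands on four square legs, each 26×26 mm in cross-section, from z = 0 to the seat underside, each flush with a corner of the seat.

B is an open-topped rectangular box: outside dimensions 136×218×370 mm, with a uniform wall and base thickness of 21 mm. The base is a full 136×218 slab on the floor; four walls sit on top of the base. The front and back walls (the −y and +y sides) span the full width; the two side walls fit between them.

The open box is on top of the stool.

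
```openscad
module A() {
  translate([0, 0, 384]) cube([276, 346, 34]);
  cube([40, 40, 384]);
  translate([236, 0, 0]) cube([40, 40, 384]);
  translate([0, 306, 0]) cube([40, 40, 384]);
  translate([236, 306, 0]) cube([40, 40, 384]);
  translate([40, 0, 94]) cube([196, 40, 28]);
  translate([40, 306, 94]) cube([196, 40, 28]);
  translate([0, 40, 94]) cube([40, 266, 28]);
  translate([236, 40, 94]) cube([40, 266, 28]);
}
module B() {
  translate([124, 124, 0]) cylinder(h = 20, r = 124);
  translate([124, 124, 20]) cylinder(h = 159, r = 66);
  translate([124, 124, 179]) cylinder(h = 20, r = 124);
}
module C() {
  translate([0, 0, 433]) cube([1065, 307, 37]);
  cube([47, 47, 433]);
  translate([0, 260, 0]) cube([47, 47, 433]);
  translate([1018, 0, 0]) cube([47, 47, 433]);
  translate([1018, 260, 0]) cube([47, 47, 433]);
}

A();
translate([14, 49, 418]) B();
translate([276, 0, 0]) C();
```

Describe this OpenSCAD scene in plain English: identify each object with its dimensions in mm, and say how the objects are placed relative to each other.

A is a simple wooden stool: a rectangular seat 276 mm (x) by 346 mm (y), 34 mm thick, top face at z = 418 mm, on four square legs, each 40×40 mm in cross-section. The legs rest on z = 0, each flush with a corner of the seat. Four stretchers, 40 mm wide and 28 mm tall, connect adjacent legs with their undersides at z = 94 mm, each running between the inner faces of the legs it joins and aligned with the legs' outer faces on the other axis.

B is a spool: two coaxial disc flanges of radius 124 mm and thickness 20 mm, joined by a core cylinder of radius 66 mm and height 159 mm. The lower flange rests on z = 0 and the three cylinders share a vertical axis.

C is a long wooden bench with a 1065 mm (x) × 307 mm (y) seat, 37 mm thick, its top surface 470 mm above the floor. Four 47 mm square legs at the seat corners, flush with the edges, run from z = 0 to the seat underside.

The spool is on top of the stool, centred. The bench is against the stool's +x side, with their −y faces flush.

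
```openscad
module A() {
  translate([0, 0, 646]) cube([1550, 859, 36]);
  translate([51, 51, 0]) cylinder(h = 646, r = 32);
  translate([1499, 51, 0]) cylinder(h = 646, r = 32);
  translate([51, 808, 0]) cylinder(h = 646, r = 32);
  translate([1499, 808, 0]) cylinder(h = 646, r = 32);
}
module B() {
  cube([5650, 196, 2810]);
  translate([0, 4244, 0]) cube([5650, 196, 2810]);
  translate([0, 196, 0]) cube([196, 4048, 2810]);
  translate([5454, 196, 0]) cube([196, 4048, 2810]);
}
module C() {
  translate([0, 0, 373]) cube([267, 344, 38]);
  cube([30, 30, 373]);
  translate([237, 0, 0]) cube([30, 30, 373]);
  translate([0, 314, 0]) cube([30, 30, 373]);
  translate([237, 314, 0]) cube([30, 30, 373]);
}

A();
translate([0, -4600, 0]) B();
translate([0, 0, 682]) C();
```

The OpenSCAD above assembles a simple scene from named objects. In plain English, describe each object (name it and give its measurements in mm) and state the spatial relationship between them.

A is a rectangular dining table. The top is 1550×859×36 mm with its upper surface at z = 682 mm. It stands on four round legs of 64 mm diameter, each leg's bounding box inset 19 mm from the nearest pair of top edges, running from the floor to the underside of the top.

B is a box-shaped house frame (walls only): outside footprint 5650×4440 mm, wall height 2810 mm, wall thickness 196 mm. The two y-facing walls run the full x-width; the two x-facing walls fit between the inner faces of the y-facing walls.

C is a four-legged stool. The seat is a 267×344×38 mm slab whose top surface is at z = 411 mm; four square legs, each 30×30 mm in cross-section, run from the floor (z = 0) to the underside of the seat, each flush with a corner of the seat.

The house frame is on the floor beside the table on its −y side. The stool is on top of the table.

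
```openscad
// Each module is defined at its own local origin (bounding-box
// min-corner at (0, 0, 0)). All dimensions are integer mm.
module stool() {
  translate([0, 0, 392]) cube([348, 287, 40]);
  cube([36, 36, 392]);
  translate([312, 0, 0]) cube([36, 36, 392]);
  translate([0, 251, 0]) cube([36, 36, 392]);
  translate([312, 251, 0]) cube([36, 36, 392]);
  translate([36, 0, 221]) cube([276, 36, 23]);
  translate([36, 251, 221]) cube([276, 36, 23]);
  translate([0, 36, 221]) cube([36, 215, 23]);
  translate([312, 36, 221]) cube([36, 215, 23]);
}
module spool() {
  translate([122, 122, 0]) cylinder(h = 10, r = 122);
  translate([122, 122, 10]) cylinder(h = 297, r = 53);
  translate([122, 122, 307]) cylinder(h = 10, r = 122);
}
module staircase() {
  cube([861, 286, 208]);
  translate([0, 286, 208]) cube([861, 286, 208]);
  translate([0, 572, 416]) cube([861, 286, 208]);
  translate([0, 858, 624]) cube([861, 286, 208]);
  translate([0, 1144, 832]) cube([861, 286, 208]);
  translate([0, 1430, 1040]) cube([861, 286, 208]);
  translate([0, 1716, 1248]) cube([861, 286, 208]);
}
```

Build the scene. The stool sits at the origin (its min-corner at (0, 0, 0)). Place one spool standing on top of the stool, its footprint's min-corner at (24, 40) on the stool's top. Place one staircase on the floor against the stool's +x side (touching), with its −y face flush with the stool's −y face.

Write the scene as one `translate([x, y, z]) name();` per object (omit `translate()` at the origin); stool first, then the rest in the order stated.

stool();
translate([24, 40, 432]) spool();
translate([348, 0, 0]) staircase();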